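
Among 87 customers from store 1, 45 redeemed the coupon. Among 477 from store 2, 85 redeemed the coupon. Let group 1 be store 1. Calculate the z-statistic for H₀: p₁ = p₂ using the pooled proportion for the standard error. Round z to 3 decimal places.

Sample proportions: p̂₁ = 45/87 = 0.51724 and p̂₂ = 85/477 = 0.17820.
Pooling: p̂ = 130/564 = 0.23050.
SE = √[p̂(1−p̂)(1/n₁+1/n₂)] = √[0.23050·0.76950·(1/87+1/477)] ≈ 0.049097.
z = 0.33904/0.049097 = 6.906.

z = 6.906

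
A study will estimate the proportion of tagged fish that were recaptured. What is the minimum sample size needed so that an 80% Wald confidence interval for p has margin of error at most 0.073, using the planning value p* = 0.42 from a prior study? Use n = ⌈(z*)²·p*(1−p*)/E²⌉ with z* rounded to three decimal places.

n = 76

The 80% critical value is z* = 1.282.
p*(1−p*) = 0.2436.
Required n before rounding: 1.643524 × 0.2436 / 0.073² = 75.129.
Rounding up, n = 76.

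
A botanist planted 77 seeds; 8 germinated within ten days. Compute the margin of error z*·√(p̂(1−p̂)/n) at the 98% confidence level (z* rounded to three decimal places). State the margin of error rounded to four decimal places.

p̂ = 8/77 = 0.10390.
SE(p̂) = √(0.10390·0.89610/77) = 0.034772.
For 98% confidence, z* = 2.326.
ME = 2.326·0.034772 = 0.0809.

ME = 0.0809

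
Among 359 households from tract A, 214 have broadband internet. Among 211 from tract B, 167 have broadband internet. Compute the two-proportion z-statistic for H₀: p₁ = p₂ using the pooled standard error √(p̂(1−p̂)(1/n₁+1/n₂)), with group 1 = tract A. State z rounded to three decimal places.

z = -4.784

p̂₁ = 214/359 = 0.59610, p̂₂ = 167/211 = 0.79147.
Pooling: p̂ = 381/570 = 0.66842.
SE = √[p̂(1−p̂)(1/n₁+1/n₂)] = √[0.66842·0.33158·(1/359+1/211)] ≈ 0.040838.
z = (p̂₁ − p̂₂)/SE = (0.59610 − 0.79147)/0.040838 = -0.19537/0.040838 = -4.784.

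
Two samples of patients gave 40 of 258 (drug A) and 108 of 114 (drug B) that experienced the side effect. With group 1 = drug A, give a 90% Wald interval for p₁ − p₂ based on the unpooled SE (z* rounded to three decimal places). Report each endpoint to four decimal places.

p̂₁ = 40/258 = 0.15504, p̂₂ = 108/114 = 0.94737; p̂₁ − p̂₂ = -0.79233.
Unpooled SE = √(p̂₁(1−p̂₁)/n₁ + p̂₂(1−p̂₂)/n₂) = √(0.000507759 + 0.000437382) = 0.030743.
z* = 1.645 at the 90% level. Margin = 1.645·0.030743 = 0.05057.
Interval: -0.79233 ± 0.05057 → (-0.8429, -0.7418).

(-0.8429, -0.7418)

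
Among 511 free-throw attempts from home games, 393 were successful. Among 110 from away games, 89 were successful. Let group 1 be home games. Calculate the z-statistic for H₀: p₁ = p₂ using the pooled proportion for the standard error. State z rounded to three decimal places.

Sample proportions: p̂₁ = 393/511 = 0.76908 and p̂₂ = 89/110 = 0.80909.
Pooling: p̂ = 482/621 = 0.77617.
SE = √[p̂(1−p̂)(1/n₁+1/n₂)] = √[0.77617·0.22383·(1/511+1/110)] ≈ 0.043811.
z = -0.04001/0.043811 = -0.913.

z = -0.913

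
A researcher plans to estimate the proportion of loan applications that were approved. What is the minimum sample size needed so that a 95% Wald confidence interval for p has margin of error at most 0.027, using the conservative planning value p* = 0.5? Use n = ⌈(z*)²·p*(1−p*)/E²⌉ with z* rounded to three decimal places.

n = 1318

For 95% confidence, z* = 1.960.
p*(1−p*) = 0.2500.
Required n before rounding: 3.841600 × 0.2500 / 0.027² = 1317.421.
Rounding up, n = 1318.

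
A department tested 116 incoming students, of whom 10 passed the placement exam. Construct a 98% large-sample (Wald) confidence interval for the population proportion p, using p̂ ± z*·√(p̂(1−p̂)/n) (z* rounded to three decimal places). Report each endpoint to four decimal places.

Sample proportion p̂ = 10/116 = 0.08621.
SE = √(p̂(1−p̂)/n) = √(0.078775/116) = 0.026059.
For 98% confidence, z* = 2.326.
Margin = 2.326·0.026059 = 0.06061.
So the interval runs from 0.0256 to 0.1468.

(0.0256, 0.1468)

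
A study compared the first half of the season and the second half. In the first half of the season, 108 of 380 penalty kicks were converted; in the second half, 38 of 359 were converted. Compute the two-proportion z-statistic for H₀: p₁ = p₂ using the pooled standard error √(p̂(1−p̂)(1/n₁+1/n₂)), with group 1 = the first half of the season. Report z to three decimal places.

z = 6.086

p̂₁ = 108/380 = 0.28421, p̂₂ = 38/359 = 0.10585.
Pooling: p̂ = 146/739 = 0.19756.
SE = √[p̂(1−p̂)(1/n₁+1/n₂)] = √[0.19756·0.80244·(1/380+1/359)] ≈ 0.029305.
z = 0.17836/0.029305 = 6.086.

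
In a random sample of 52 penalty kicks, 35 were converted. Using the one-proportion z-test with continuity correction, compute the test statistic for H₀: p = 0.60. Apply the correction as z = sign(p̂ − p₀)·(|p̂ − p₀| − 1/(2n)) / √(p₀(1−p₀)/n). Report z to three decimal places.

z = 0.934

The sample proportion is 35/52 = 0.67308. p̂ − p₀ = 0.073077.
1/(2n) = 0.009615.
Corrected numerator: |0.073077| − 0.009615 = 0.063462.
SE₀ = √(0.60·0.40/52) = 0.067937.
z = (+)0.063462/0.067937 = 0.934.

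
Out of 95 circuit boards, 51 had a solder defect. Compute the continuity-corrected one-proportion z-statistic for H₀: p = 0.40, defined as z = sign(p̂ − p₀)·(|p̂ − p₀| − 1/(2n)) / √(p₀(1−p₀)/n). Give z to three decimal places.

Sample proportion p̂ = 51/95 = 0.53684. p̂ − p₀ = 0.136842.
1/(2n) = 0.005263.
Corrected numerator: |0.136842| − 0.005263 = 0.131579.
Under H₀, SE = √(p₀(1−p₀)/n) = √(0.40·0.60/95) = √0.002526316 = 0.050262.
z = +0.131579/0.050262 = 2.618.

z = 2.618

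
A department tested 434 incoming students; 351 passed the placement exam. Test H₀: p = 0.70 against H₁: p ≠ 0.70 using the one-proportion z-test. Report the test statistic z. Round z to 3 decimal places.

z = 4.944

p̂ = 351/434 = 0.80876.
Null standard error: √(0.70·0.30/434) = √0.000483871 = 0.021997.
Test statistic: z = 0.10876/0.021997 = 4.944.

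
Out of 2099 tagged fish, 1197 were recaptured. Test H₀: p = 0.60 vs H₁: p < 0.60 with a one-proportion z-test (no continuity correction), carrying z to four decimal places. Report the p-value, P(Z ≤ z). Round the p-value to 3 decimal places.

With x = 1197 successes in n = 2099, p̂ = 0.57027.
SE₀ = √(0.60·0.40/2099) = 0.010693.
z = (p̂ − p₀)/SE = (1197/2099 − 0.60)/0.010693 ≈ -2.7802.
p-value = P(Z ≤ z) with z = -2.7802 → 0.003.

p-value = 0.003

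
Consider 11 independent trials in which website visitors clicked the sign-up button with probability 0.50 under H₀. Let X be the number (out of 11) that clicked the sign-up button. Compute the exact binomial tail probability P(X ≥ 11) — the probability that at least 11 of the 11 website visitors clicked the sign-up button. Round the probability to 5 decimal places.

X ~ Binomial(n=11, p=0.50).
P(X ≥ 11) = C(11,11)·0.50^11·0.50^0.
= 0.000488 = 0.00049.

P = 0.00049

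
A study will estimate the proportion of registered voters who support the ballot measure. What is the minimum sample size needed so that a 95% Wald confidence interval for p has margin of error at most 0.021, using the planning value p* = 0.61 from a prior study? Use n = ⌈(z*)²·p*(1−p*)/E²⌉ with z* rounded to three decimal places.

z* = 1.960 at the 95% level.
p*(1−p*) = 0.2379.
Required n before rounding: 3.841600 × 0.2379 / 0.021² = 2072.373.
⌈2072.373⌉ = 2073.

n = 2073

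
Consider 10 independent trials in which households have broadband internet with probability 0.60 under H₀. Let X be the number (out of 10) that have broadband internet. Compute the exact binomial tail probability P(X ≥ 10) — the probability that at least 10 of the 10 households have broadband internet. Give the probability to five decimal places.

P = 0.00605

X is binomial with n = 10 and p = 0.60.
P(X ≥ 10) = C(10,10)·0.60^10·0.40^0.
= 0.006047 = 0.00605.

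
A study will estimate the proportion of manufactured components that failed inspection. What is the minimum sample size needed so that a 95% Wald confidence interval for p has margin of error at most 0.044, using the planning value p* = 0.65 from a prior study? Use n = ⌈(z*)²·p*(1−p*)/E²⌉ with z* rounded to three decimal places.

The 95% critical value is z* = 1.960.
p*(1−p*) = 0.65·0.35 = 0.2275.
(z*)²·p*(1−p*)/E² = 3.841600·0.2275/0.001936 = 451.428.
Rounding up, n = 452.

n = 452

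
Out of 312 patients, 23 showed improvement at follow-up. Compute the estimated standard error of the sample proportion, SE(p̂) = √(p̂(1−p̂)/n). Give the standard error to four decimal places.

SE = 0.0148

p̂ = 23/312 = 0.07372.
p̂(1−p̂) = 0.068285.
SE = √(0.068285/312) = √0.000218862 = 0.0148.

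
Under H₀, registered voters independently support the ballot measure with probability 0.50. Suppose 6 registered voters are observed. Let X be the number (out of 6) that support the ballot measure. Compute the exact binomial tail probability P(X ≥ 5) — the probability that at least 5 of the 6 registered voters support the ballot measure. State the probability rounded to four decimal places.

X ~ Binomial(n=6, p=0.50).
P(X ≥ 5) = C(6,5)·0.50^5·0.50^1 + C(6,6)·0.50^6·0.50^0.
= 0.093750 + 0.015625 = 0.1094.

P = 0.1094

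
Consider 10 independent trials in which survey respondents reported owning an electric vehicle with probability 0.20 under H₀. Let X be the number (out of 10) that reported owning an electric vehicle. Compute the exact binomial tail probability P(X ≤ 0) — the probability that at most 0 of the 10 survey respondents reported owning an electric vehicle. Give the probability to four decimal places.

X ~ Binomial(n=10, p=0.20).
P(X ≤ 0) = C(10,0)·0.20^0·0.80^10.
= 0.107374 = 0.1074.

P = 0.1074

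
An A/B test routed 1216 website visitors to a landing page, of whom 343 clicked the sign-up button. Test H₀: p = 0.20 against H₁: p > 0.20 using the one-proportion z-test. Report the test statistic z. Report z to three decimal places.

z = 7.155

Sample proportion p̂ = 343/1216 = 0.28207.
SE₀ = √(0.20·0.80/1216) = 0.011471.
z = (0.28207 − 0.20)/0.011471 = 0.08207/0.011471 = 7.155.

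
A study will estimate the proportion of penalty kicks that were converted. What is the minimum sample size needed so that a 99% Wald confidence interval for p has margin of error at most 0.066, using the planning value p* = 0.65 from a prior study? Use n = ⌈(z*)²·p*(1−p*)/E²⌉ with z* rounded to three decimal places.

n = 347

For 99% confidence, z* = 2.576.
p*(1−p*) = 0.65·0.35 = 0.2275.
Required n before rounding: 6.635776 × 0.2275 / 0.066² = 346.565.
Rounding up, n = 347.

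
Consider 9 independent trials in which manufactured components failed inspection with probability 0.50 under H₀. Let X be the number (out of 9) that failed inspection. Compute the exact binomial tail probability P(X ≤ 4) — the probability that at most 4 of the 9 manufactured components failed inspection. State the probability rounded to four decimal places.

P = 0.5000

X is binomial with n = 9 and p = 0.50.
P(X ≤ 4) = Σ_{j=0}^{4} C(9,j)·0.50^j·0.50^{9−j}.
= 0.001953 + 0.017578 + 0.070312 + 0.164062 + 0.246094 = 0.5000.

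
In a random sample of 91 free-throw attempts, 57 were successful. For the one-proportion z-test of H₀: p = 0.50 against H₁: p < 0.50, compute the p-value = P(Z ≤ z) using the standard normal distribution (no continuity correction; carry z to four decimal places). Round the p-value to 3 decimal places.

p-value = 0.992

Sample proportion p̂ = 57/91 = 0.62637.
SE₀ = √(0.50·0.50/91) = 0.052414.
z = (p̂ − p₀)/SE = (57/91 − 0.50)/0.052414 ≈ 2.4111.
From the standard normal, P(Z ≤ z) = 0.992.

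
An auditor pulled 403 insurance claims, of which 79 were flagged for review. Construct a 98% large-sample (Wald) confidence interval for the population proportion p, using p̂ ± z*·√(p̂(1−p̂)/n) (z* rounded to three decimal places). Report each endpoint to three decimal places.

(0.150, 0.242)

Sample proportion p̂ = 79/403 = 0.19603.
SE(p̂) = √(0.19603·0.80397/403) = 0.019776.
The 98% critical value is z* = 2.326.
Margin of error: 2.326 × 0.019776 = 0.04600.
CI: 0.19603 ± 0.04600 = (0.150, 0.242).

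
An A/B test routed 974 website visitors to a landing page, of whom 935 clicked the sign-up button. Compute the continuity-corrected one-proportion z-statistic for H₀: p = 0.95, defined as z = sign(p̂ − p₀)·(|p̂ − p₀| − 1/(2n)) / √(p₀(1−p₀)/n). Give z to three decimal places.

z = 1.353

The sample proportion is 935/974 = 0.95996. p̂ − p₀ = 0.009959.
Continuity correction 1/(2n) = 1/1948 = 0.000513.
Corrected numerator: |0.009959| − 0.000513 = 0.009446.
Under H₀, SE = √(p₀(1−p₀)/n) = √(0.95·0.05/974) = √0.000048768 = 0.006983.
z = +0.009446/0.006983 = 1.353.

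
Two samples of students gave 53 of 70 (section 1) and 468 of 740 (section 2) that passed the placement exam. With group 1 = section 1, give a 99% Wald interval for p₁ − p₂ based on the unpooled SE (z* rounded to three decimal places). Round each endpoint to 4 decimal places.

(-0.0150, 0.2644)

p̂₁ = 0.75714, p̂₂ = 0.63243, so the observed difference is 0.12471.
Unpooled SE = √(p̂₁(1−p̂₁)/n₁ + p̂₂(1−p̂₂)/n₂) = √(0.002626822 + 0.000314137) = 0.054231.
The 99% critical value is z* = 2.576. Margin = 2.576·0.054231 = 0.13970.
So the interval runs from -0.0150 to 0.2644.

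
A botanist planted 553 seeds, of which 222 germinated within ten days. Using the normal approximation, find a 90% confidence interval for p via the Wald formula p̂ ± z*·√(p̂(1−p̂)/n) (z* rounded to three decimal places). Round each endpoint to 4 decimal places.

Sample proportion p̂ = 222/553 = 0.40145.
Standard error of p̂: √(0.240287/553) = √0.000434516 = 0.020845.
The 90% critical value is z* = 1.645.
Margin of error: 1.645 × 0.020845 = 0.03429.
So the interval runs from 0.3672 to 0.4357.

(0.3672, 0.4357)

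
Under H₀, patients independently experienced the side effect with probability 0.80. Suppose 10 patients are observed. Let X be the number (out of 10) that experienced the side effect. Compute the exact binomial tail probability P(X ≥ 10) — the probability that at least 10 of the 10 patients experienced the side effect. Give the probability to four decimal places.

P = 0.1074

X is binomial with n = 10 and p = 0.80.
P(X ≥ 10) = C(10,10)·0.80^10·0.20^0.
= 0.107374 = 0.1074.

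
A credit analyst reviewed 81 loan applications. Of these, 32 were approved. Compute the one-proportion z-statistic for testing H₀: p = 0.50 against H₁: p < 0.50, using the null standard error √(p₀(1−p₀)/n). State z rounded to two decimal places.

z = -1.89

Sample proportion p̂ = 32/81 = 0.39506.
Under H₀, SE = √(p₀(1−p₀)/n) = √(0.50·0.50/81) = √0.003086420 = 0.055556.
Test statistic: z = -0.10494/0.055556 = -1.89.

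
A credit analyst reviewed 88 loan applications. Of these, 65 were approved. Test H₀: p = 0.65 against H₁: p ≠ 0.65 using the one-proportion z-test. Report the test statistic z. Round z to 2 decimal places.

z = 1.74

With x = 65 successes in n = 88, p̂ = 0.73864.
SE₀ = √(0.65·0.35/88) = 0.050845.
z = (0.73864 − 0.65)/0.050845 = 0.08864/0.050845 = 1.74.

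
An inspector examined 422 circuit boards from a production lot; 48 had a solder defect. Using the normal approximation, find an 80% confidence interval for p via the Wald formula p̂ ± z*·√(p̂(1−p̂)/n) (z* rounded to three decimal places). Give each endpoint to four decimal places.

p̂ = 48/422 = 0.11374.
SE = √(p̂(1−p̂)/n) = √(0.100806/422) = 0.015456.
The 80% critical value is z* = 1.282.
Margin of error: 1.282 × 0.015456 = 0.01981.
So the interval runs from 0.0939 to 0.1336.

(0.0939, 0.1336)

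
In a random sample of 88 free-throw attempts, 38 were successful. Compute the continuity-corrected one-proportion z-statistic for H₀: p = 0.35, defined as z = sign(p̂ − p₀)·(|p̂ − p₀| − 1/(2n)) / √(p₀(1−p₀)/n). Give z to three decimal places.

With x = 38 successes in n = 88, p̂ = 0.43182. p̂ − p₀ = 0.081818.
Continuity correction 1/(2n) = 1/176 = 0.005682.
Corrected numerator: |0.081818| − 0.005682 = 0.076136.
Under H₀, SE = √(p₀(1−p₀)/n) = √(0.35·0.65/88) = √0.002585227 = 0.050845.
z = (+)0.076136/0.050845 = 1.497.

z = 1.497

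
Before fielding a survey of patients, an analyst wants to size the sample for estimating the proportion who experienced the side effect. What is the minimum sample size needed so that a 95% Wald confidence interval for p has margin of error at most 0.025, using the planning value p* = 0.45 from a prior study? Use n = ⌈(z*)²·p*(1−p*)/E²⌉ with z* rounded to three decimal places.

n = 1522

For 95% confidence, z* = 1.960.
p*(1−p*) = 0.2475.
(z*)²·p*(1−p*)/E² = 3.841600·0.2475/0.000625 = 1521.274.
Rounding up, n = 1522.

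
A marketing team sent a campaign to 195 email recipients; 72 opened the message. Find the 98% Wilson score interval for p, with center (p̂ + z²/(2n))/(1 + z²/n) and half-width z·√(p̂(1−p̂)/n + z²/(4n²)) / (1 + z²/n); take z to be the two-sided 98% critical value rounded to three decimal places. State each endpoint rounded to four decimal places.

(0.2934, 0.4521)

p̂ = 72/195 = 0.36923; z = 2.326, so z² = 5.410276.
Denominator 1 + z²/n = 1 + 5.410276/195 = 1.027745.
Adjusted center: (0.36923 + z²/(2n))/1.027745 = 0.37276.
Radicand: p̂(1−p̂)/n + z²/(4n²) = 0.001194356 + 0.000035571 = 0.001229927.
Half-width = 2.326·√0.001229927/1.027745 = 0.07937.
Interval: 0.37276 ± 0.07937 → (0.2934, 0.4521).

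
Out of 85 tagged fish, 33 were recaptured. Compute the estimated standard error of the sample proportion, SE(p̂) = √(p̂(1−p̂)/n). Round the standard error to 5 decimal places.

p̂ = 33/85 = 0.38824.
p̂(1−p̂) = 0.237510.
SE = √(0.237510/85) = 0.05286.

SE = 0.05286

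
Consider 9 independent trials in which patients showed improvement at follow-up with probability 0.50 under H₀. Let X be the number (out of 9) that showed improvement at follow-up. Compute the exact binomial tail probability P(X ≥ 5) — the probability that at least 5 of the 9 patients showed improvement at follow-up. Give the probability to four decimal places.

X is binomial with n = 9 and p = 0.50.
P(X ≥ 5) = Σ_{j=5}^{9} C(9,j)·0.50^j·0.50^{9−j}.
= 0.246094 + 0.164062 + 0.070312 + 0.017578 + 0.001953 = 0.5000.

P = 0.5000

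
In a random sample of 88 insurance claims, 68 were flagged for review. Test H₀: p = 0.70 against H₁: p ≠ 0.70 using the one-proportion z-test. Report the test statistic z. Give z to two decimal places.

z = 1.49

With x = 68 successes in n = 88, p̂ = 0.77273.
Null standard error: √(0.70·0.30/88) = √0.002386364 = 0.048850.
z = (0.77273 − 0.70)/0.048850 = 0.07273/0.048850 = 1.49.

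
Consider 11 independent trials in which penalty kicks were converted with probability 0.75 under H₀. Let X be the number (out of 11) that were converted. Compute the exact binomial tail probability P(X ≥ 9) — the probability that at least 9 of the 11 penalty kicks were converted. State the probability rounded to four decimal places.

P = 0.4552

X is binomial with n = 11 and p = 0.75.
P(X ≥ 9) = C(11,9)·0.75^9·0.25^2 + C(11,10)·0.75^10·0.25^1 + C(11,11)·0.75^11·0.25^0.
= 0.258104 + 0.154862 + 0.042235 = 0.4552.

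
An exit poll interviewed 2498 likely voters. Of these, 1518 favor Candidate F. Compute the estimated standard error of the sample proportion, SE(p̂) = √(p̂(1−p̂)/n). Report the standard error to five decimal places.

p̂ = 1518/2498 = 0.60769.
p̂(1−p̂) = 0.238403.
Dividing by n and taking the root: √0.000095438 = 0.00977.

SE = 0.00977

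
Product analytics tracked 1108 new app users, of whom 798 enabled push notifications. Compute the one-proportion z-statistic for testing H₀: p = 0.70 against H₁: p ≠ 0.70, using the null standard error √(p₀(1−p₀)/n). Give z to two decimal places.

p̂ = 798/1108 = 0.72022.
SE₀ = √(0.70·0.30/1108) = 0.013767.
z = (0.72022 − 0.70)/0.013767 = 0.02022/0.013767 = 1.47.

z = 1.47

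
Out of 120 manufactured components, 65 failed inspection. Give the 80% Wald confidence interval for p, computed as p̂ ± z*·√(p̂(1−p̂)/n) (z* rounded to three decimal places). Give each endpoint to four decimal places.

(0.4834, 0.6000)

p̂ = 65/120 = 0.54167.
Standard error of p̂: √(0.248264/120) = √0.002068866 = 0.045485.
z* = 1.282 at the 80% level.
Margin = 1.282·0.045485 = 0.05831.
Interval: 0.54167 ± 0.05831 → (0.4834, 0.6000).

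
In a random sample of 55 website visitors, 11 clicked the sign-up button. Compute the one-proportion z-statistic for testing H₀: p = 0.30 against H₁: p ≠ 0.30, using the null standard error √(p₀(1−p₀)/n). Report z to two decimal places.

With x = 11 successes in n = 55, p̂ = 0.20000.
Under H₀, SE = √(p₀(1−p₀)/n) = √(0.30·0.70/55) = √0.003818182 = 0.061791.
z = (p̂ − p₀)/SE = (0.20000 − 0.30)/0.061791 = -1.62.

z = -1.62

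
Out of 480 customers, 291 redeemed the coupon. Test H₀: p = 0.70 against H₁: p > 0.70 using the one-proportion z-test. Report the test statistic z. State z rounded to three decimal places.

z = -4.482

p̂ = 291/480 = 0.60625.
Under H₀, SE = √(p₀(1−p₀)/n) = √(0.70·0.30/480) = √0.000437500 = 0.020917.
Test statistic: z = -0.09375/0.020917 = -4.482.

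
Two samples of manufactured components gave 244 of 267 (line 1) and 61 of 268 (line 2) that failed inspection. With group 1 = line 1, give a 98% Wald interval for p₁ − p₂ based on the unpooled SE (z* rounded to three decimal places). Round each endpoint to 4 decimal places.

(0.6145, 0.7580)

p̂₁ = 0.91386, p̂₂ = 0.22761, so the observed difference is 0.68625.
Unpooled SE = √(p̂₁(1−p̂₁)/n₁ + p̂₂(1−p̂₂)/n₂) = √(0.000294838 + 0.000655988) = 0.030835.
z* = 2.326 at the 98% level. Margin of error = 0.07172.
So the interval runs from 0.6145 to 0.7580.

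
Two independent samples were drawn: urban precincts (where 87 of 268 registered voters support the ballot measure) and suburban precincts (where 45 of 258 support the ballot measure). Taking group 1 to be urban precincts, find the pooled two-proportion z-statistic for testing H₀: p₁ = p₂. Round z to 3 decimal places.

z = 3.972

Sample proportions: p̂₁ = 87/268 = 0.32463 and p̂₂ = 45/258 = 0.17442.
Pooled p̂ = (87+45)/(268+258) = 132/526 = 0.25095.
SE = √[p̂(1−p̂)(1/n₁+1/n₂)] = √[0.25095·0.74905·(1/268+1/258)] ≈ 0.037815.
z = 0.15021/0.037815 = 3.972.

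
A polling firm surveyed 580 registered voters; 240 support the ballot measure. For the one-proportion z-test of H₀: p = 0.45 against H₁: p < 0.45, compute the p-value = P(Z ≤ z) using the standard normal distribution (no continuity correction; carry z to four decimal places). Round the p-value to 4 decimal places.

With x = 240 successes in n = 580, p̂ = 0.41379.
Under H₀, SE = √(p₀(1−p₀)/n) = √(0.45·0.55/580) = √0.000426724 = 0.020657.
Test statistic (full precision, shown to 4 dp): z = (240/580 − 0.45)/SE₀ ≈ -1.7527.
p-value = P(Z ≤ z) with z = -1.7527 → 0.0398.

p-value = 0.0398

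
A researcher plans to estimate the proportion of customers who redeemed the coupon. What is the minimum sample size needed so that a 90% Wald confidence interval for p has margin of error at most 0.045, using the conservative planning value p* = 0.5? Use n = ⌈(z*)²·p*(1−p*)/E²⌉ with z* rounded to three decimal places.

n = 335

z* = 1.645 at the 90% level.
p*(1−p*) = 0.2500.
(z*)²·p*(1−p*)/E² = 2.706025·0.2500/0.002025 = 334.077.
Rounding up, n = 335.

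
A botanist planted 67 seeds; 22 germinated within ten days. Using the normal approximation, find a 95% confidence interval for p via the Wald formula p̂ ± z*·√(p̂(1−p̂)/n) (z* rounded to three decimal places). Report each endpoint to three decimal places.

(0.216, 0.441)

The sample proportion is 22/67 = 0.32836.
SE = √(p̂(1−p̂)/n) = √(0.220539/67) = 0.057373.
For 95% confidence, z* = 1.960.
Margin of error: 1.960 × 0.057373 = 0.11245.
CI: 0.32836 ± 0.11245 = (0.216, 0.441).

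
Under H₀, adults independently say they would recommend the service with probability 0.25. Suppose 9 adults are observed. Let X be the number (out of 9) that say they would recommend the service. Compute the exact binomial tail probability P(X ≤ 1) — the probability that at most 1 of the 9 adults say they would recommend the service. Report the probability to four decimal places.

P = 0.3003

X ~ Binomial(n=9, p=0.25).
P(X ≤ 1) = C(9,0)·0.25^0·0.75^9 + C(9,1)·0.25^1·0.75^8.
= 0.075085 + 0.225254 = 0.3003.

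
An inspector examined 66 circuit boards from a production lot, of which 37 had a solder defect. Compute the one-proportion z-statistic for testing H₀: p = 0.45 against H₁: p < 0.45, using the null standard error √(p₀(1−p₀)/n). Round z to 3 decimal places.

z = 1.806

p̂ = 37/66 = 0.56061.
Null standard error: √(0.45·0.55/66) = √0.003750000 = 0.061237.
Test statistic: z = 0.11061/0.061237 = 1.806.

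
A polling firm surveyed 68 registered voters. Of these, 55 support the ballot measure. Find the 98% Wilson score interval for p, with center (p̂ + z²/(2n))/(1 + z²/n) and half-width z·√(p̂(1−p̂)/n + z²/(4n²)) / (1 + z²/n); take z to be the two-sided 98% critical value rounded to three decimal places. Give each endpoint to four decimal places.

p̂ = 55/68 = 0.80882; z = 2.326, so z² = 5.410276.
Denominator 1 + z²/n = 1 + 5.410276/68 = 1.079563.
Adjusted center: (0.80882 + z²/(2n))/1.079563 = 0.78606.
Radicand: p̂(1−p̂)/n + z²/(4n²) = 0.002273942 + 0.000292511 = 0.002566453.
Half-width = 2.326·√0.002566453/1.079563 = 0.10915.
CI: 0.78606 ± 0.10915 = (0.6769, 0.8952).

(0.6769, 0.8952)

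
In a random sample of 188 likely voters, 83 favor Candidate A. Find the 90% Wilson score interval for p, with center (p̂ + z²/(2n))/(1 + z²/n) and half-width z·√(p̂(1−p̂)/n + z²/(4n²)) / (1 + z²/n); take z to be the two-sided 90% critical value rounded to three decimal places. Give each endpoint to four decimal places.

Here p̂ = 83/188 = 0.44149 and z = 1.645 (z² = 2.706025).
Denominator 1 + z²/n = 1 + 2.706025/188 = 1.014394.
Adjusted center: (0.44149 + z²/(2n))/1.014394 = 0.44232.
Radicand: p̂(1−p̂)/n + z²/(4n²) = 0.001311577 + 0.000019141 = 0.001330718.
Half-width = z·√(radicand)/denom = 1.645·0.036479/1.014394 = 0.05916.
So the interval runs from 0.3832 to 0.5015.

(0.3832, 0.5015)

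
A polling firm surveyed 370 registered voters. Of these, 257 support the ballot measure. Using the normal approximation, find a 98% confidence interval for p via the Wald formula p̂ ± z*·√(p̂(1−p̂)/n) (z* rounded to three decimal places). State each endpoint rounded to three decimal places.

(0.639, 0.750)

Sample proportion p̂ = 257/370 = 0.69459.
SE = √(p̂(1−p̂)/n) = √(0.212133/370) = 0.023944.
For 98% confidence, z* = 2.326.
Margin = 2.326·0.023944 = 0.05569.
CI: 0.69459 ± 0.05569 = (0.639, 0.750).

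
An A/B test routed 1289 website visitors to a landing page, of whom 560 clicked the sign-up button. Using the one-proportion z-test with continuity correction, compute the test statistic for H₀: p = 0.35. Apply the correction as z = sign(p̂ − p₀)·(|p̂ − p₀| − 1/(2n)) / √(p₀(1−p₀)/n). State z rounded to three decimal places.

The sample proportion is 560/1289 = 0.43445. p̂ − p₀ = 0.084445.
1/(2n) = 0.000388.
Corrected numerator: |0.084445| − 0.000388 = 0.084057.
Under H₀, SE = √(p₀(1−p₀)/n) = √(0.35·0.65/1289) = √0.000176493 = 0.013285.
z = +0.084057/0.013285 = 6.327.

z = 6.327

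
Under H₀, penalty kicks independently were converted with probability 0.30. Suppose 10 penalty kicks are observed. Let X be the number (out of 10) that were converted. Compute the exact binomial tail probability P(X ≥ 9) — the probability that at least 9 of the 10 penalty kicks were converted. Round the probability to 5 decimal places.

X is binomial with n = 10 and p = 0.30.
P(X ≥ 9) = C(10,9)·0.30^9·0.70^1 + C(10,10)·0.30^10·0.70^0.
= 0.000138 + 0.000006 = 0.00014.

P = 0.00014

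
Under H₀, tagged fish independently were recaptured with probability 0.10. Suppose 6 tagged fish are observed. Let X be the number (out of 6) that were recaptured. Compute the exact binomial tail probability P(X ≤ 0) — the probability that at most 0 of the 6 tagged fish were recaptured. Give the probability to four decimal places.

P = 0.5314

X is binomial with n = 6 and p = 0.10.
P(X ≤ 0) = C(6,0)·0.10^0·0.90^6.
= 0.531441 = 0.5314.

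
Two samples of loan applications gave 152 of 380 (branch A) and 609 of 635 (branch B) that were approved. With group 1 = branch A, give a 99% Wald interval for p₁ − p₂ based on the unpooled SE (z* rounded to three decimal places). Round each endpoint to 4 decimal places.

(-0.6269, -0.4912)

p̂₁ = 152/380 = 0.40000, p̂₂ = 609/635 = 0.95906; p̂₁ − p̂₂ = -0.55906.
Unpooled SE = √(p̂₁(1−p̂₁)/n₁ + p̂₂(1−p̂₂)/n₂) = √(0.000631579 + 0.000061840) = 0.026333.
The 99% critical value is z* = 2.576. Margin = 2.576·0.026333 = 0.06783.
Interval: -0.55906 ± 0.06783 → (-0.6269, -0.4912).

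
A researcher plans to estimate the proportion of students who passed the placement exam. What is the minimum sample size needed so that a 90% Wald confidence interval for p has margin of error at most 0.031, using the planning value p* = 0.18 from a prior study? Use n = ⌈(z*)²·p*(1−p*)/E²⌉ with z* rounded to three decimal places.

The 90% critical value is z* = 1.645.
p*(1−p*) = 0.18·0.82 = 0.1476.
(z*)²·p*(1−p*)/E² = 2.706025·0.1476/0.000961 = 415.618.
Rounding up, n = 416.

n = 416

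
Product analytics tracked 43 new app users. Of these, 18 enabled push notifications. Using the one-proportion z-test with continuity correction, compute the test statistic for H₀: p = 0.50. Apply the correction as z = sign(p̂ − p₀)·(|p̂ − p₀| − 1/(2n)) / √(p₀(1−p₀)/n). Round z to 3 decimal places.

Sample proportion p̂ = 18/43 = 0.41860. p̂ − p₀ = -0.081395.
1/(2n) = 0.011628.
Corrected numerator: |-0.081395| − 0.011628 = 0.069767.
Under H₀, SE = √(p₀(1−p₀)/n) = √(0.50·0.50/43) = √0.005813953 = 0.076249.
z = −0.069767/0.076249 = -0.915.

z = -0.915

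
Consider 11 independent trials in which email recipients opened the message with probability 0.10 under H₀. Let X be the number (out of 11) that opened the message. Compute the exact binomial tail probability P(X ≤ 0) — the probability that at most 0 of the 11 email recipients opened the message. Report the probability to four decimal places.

P = 0.3138

X ~ Binomial(n=11, p=0.10).
P(X ≤ 0) = C(11,0)·0.10^0·0.90^11.
= 0.313811 = 0.3138.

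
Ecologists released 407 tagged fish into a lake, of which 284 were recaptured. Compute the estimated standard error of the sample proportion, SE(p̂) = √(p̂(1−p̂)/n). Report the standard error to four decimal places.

SE = 0.0228

Sample proportion p̂ = 284/407 = 0.69779.
p̂(1−p̂) = 0.210879.
Dividing by n and taking the root: √0.000518130 = 0.0228.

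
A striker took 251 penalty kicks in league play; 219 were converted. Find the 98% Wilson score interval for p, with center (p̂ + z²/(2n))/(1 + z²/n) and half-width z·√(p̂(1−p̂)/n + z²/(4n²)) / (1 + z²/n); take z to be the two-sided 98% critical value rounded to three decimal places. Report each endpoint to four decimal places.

Here p̂ = 219/251 = 0.87251 and z = 2.326 (z² = 5.410276).
Denominator 1 + z²/n = 1 + 5.410276/251 = 1.021555.
Adjusted center: (0.87251 + z²/(2n))/1.021555 = 0.86465.
Radicand: p̂(1−p̂)/n + z²/(4n²) = 0.000443173 + 0.000021469 = 0.000464642.
Half-width = 2.326·√0.000464642/1.021555 = 0.04908.
So the interval runs from 0.8156 to 0.9137.

(0.8156, 0.9137)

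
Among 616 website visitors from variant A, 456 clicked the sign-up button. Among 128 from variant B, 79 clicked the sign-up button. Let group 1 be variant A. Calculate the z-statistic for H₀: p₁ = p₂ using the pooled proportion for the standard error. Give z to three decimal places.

z = 2.819

Sample proportions: p̂₁ = 456/616 = 0.74026 and p̂₂ = 79/128 = 0.61719.
Pooled p̂ = (456+79)/(616+128) = 535/744 = 0.71909.
Pooled SE = √[0.2020013·0.00943588] ≈ 0.043658.
z = 0.12307/0.043658 = 2.819.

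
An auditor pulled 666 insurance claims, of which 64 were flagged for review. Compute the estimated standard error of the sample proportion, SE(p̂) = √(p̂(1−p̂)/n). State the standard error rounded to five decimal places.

p̂ = 64/666 = 0.09610.
p̂(1−p̂) = 0.086865.
SE = √(0.086865/666) = 0.01142.

SE = 0.01142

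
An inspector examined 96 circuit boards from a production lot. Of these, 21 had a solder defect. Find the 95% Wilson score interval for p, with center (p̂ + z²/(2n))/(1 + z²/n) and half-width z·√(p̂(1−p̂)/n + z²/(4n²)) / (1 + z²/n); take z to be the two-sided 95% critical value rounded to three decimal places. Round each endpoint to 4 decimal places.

p̂ = 21/96 = 0.21875; z = 1.960, so z² = 3.841600.
Denominator 1 + z²/n = 1 + 3.841600/96 = 1.040017.
Adjusted center: (0.21875 + z²/(2n))/1.040017 = 0.22957.
Radicand: p̂(1−p̂)/n + z²/(4n²) = 0.001780192 + 0.000104210 = 0.001884402.
Half-width = 1.960·√0.001884402/1.040017 = 0.08181.
So the interval runs from 0.1478 to 0.3114.

(0.1478, 0.3114)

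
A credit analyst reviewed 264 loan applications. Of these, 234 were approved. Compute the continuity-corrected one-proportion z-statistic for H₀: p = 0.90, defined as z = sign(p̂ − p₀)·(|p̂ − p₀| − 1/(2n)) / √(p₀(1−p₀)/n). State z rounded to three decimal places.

p̂ = 234/264 = 0.88636. p̂ − p₀ = -0.013636.
1/(2n) = 0.001894.
Corrected numerator: |-0.013636| − 0.001894 = 0.011742.
Under H₀, SE = √(p₀(1−p₀)/n) = √(0.90·0.10/264) = √0.000340909 = 0.018464.
z = −0.011742/0.018464 = -0.636.

z = -0.636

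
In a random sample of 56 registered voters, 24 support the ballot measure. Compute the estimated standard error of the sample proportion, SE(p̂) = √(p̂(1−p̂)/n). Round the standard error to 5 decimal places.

SE = 0.06613

p̂ = 24/56 = 0.42857.
p̂(1−p̂) = 0.244898.
Dividing by n and taking the root: √0.004373179 = 0.06613.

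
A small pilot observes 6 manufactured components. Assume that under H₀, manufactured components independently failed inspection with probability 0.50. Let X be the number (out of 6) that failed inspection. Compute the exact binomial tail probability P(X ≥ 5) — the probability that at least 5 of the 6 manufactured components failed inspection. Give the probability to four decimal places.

P = 0.1094

X ~ Binomial(n=6, p=0.50).
P(X ≥ 5) = C(6,5)·0.50^5·0.50^1 + C(6,6)·0.50^6·0.50^0.
= 0.093750 + 0.015625 = 0.1094.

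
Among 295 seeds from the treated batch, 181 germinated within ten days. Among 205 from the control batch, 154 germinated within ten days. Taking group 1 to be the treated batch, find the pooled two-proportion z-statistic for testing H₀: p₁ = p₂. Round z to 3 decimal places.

z = -3.220

p̂₁ = 181/295 = 0.61356, p̂₂ = 154/205 = 0.75122.
Pooling: p̂ = 335/500 = 0.67000.
SE = √[p̂(1−p̂)(1/n₁+1/n₂)] = √[0.67000·0.33000·(1/295+1/205)] ≈ 0.042755.
z = -0.13766/0.042755 = -3.220.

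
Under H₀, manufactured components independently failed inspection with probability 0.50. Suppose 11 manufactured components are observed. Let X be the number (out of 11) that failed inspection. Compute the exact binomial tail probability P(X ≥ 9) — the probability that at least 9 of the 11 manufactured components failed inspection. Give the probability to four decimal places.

P = 0.0327

X ~ Binomial(n=11, p=0.50).
P(X ≥ 9) = C(11,9)·0.50^9·0.50^2 + C(11,10)·0.50^10·0.50^1 + C(11,11)·0.50^11·0.50^0.
= 0.026855 + 0.005371 + 0.000488 = 0.0327.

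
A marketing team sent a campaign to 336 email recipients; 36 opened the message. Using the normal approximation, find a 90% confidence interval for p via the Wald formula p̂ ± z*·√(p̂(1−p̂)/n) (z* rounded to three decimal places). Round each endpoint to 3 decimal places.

(0.079, 0.135)

p̂ = 36/336 = 0.10714.
SE(p̂) = √(0.10714·0.89286/336) = 0.016873.
For 90% confidence, z* = 1.645.
Margin of error: 1.645 × 0.016873 = 0.02776.
CI: 0.10714 ± 0.02776 = (0.079, 0.135).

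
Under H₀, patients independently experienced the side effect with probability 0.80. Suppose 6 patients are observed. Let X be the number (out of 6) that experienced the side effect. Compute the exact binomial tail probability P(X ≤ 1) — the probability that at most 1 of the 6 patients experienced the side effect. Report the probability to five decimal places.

P = 0.00160

X ~ Binomial(n=6, p=0.80).
P(X ≤ 1) = C(6,0)·0.80^0·0.20^6 + C(6,1)·0.80^1·0.20^5.
= 0.000064 + 0.001536 = 0.00160.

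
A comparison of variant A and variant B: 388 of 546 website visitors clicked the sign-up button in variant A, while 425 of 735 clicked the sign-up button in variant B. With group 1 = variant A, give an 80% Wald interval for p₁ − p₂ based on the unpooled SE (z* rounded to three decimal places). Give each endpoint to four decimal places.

(0.0983, 0.1665)

p̂₁ = 388/546 = 0.71062, p̂₂ = 425/735 = 0.57823; p̂₁ − p̂₂ = 0.13239.
Unpooled SE = √(p̂₁(1−p̂₁)/n₁ + p̂₂(1−p̂₂)/n₂) = √(0.000376627 + 0.000331809) = 0.026616.
z* = 1.282 at the 80% level. Margin = 1.282·0.026616 = 0.03412.
CI: 0.13239 ± 0.03412 = (0.0983, 0.1665).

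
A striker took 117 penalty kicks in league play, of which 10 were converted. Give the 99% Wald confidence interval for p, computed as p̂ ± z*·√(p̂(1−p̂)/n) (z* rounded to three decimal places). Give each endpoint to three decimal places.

(0.019, 0.152)

Sample proportion p̂ = 10/117 = 0.08547.
Standard error of p̂: √(0.078165/117) = √0.000668076 = 0.025847.
The 99% critical value is z* = 2.576.
Margin = 2.576·0.025847 = 0.06658.
Interval: 0.08547 ± 0.06658 → (0.019, 0.152).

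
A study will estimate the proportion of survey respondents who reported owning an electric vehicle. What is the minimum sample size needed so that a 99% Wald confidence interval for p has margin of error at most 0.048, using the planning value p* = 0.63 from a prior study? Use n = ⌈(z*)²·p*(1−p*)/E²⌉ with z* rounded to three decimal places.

n = 672

The 99% critical value is z* = 2.576.
p*(1−p*) = 0.63·0.37 = 0.2331.
(z*)²·p*(1−p*)/E² = 6.635776·0.2331/0.002304 = 671.354.
⌈671.354⌉ = 672.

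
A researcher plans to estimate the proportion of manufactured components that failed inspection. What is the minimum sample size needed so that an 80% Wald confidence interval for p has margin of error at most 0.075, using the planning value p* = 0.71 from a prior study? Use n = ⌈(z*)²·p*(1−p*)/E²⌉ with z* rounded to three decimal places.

n = 61

z* = 1.282 at the 80% level.
p*(1−p*) = 0.2059.
(z*)²·p*(1−p*)/E² = 1.643524·0.2059/0.005625 = 60.160.
⌈60.160⌉ = 61.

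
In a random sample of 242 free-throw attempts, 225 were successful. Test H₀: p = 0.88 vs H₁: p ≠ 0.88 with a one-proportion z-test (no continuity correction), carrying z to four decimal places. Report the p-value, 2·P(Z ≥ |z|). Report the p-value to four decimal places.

With x = 225 successes in n = 242, p̂ = 0.92975.
SE₀ = √(0.88·0.12/242) = 0.020889.
z = (p̂ − p₀)/SE = (225/242 − 0.88)/0.020889 ≈ 2.3817.
p-value = 2·P(Z ≥ |z|) with z = 2.3817 → 0.0172.

p-value = 0.0172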